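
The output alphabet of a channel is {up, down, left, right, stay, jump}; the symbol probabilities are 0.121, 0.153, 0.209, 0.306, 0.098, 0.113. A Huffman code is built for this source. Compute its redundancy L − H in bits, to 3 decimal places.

0.023 bits

Entropy H = −Σ p log₂ p ≈ 2.4617 bits.
Huffman merges: 49/500+113/1000→211/1000; 121/1000+153/1000→137/500; 209/1000+211/1000→21/50; 137/500+153/500→29/50; 21/50+29/50→1. L = 497/200 ≈ 2.4850.
L − H = 2.4850 − 2.4617 = 0.023 bits.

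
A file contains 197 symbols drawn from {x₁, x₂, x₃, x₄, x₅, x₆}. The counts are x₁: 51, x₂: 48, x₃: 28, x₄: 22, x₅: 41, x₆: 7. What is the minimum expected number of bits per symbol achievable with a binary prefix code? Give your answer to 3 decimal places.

2.437 bits/symbol

Probabilities are the counts divided by 197.
Repeatedly combine the two least-probable nodes; the expected code length is the sum of the merged weights.
merge 7/197 + 22/197 → 29/197
merge 28/197 + 29/197 → 57/197
merge 41/197 + 48/197 → 89/197
merge 51/197 + 57/197 → 108/197
merge 89/197 + 108/197 → 1
L = 29/197 + 57/197 + 89/197 + 108/197 + 1 = 480/197 ≈ 2.437 bits/symbol.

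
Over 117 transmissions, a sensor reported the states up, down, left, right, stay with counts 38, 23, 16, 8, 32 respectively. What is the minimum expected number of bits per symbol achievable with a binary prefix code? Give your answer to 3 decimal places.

Probabilities are the counts divided by 117.
Repeatedly combine the two least-probable nodes; the expected code length is the sum of the merged weights.
merge 8/117 + 16/117 → 8/39
merge 23/117 + 8/39 → 47/117
merge 32/117 + 38/117 → 70/117
merge 47/117 + 70/117 → 1
L = 8/39 + 47/117 + 70/117 + 1 = 86/39 ≈ 2.205 bits/symbol.

2.205 bits/symbol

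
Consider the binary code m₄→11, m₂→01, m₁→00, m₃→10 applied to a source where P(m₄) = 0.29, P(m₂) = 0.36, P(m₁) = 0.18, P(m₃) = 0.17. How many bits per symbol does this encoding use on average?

L̄ = Σ pᵢ·ℓᵢ = 0.29·2 + 0.36·2 + 0.18·2 + 0.17·2 = 2 bits/symbol.

2 bits/symbol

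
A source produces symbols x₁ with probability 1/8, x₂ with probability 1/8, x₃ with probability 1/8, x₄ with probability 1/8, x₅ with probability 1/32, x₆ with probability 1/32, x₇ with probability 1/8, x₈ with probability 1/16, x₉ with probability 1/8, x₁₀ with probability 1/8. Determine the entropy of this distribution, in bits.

Each probability is a power of 1/2, so log₂(1/p) is an integer.
H = Σ p·log₂(1/p) = 1/8·3 + 1/8·3 + 1/8·3 + 1/8·3 + 1/32·5 + 1/32·5 + 1/8·3 + 1/16·4 + 1/8·3 + 1/8·3 = 3.1875 bits.

3.1875 bits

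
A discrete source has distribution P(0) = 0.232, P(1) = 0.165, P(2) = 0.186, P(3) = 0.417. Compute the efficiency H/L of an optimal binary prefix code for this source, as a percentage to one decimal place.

98.0%

Entropy H = −Σ p log₂ p ≈ 1.8955 bits.
Huffman merges: 33/200+93/500→351/1000; 29/125+351/1000→583/1000; 417/1000+583/1000→1. L = 967/500 ≈ 1.9340.
Efficiency = H/L = 1.8955/1.9340 = 98.0%.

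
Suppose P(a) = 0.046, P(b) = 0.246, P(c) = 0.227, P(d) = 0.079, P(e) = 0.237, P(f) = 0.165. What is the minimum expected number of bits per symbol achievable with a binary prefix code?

Repeatedly combine the two least-probable nodes; the expected code length is the sum of the merged weights.
merge 23/500 + 79/1000 → 1/8
merge 1/8 + 33/200 → 29/100
merge 227/1000 + 237/1000 → 58/125
merge 123/500 + 29/100 → 67/125
merge 58/125 + 67/125 → 1
L = 1/8 + 29/100 + 58/125 + 67/125 + 1 = 483/200 = 2.415 bits/symbol.

2.415 bits/symbol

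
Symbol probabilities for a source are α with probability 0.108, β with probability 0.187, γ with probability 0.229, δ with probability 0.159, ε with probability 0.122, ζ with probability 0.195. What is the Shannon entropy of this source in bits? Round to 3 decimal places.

2.538 bits

H = −Σ pᵢ log₂ pᵢ.
−0.108·log₂(0.108) = 0.3468
−0.187·log₂(0.187) = 0.4523
−0.229·log₂(0.229) = 0.4870
−0.159·log₂(0.159) = 0.4218
−0.122·log₂(0.122) = 0.3703
−0.195·log₂(0.195) = 0.4599
Sum ≈ 2.5381 → 2.538 bits.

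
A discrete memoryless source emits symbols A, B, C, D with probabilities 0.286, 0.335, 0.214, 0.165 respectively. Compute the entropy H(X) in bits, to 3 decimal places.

1.950 bits

H = −Σ pᵢ log₂ pᵢ.
−0.286·log₂(0.286) = 0.5165
−0.335·log₂(0.335) = 0.5286
−0.214·log₂(0.214) = 0.4760
−0.165·log₂(0.165) = 0.4289
Sum ≈ 1.9500 → 1.950 bits.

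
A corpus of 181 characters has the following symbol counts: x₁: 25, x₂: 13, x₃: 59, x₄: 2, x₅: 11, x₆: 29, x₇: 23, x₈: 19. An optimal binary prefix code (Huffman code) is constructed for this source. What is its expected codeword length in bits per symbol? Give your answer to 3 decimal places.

2.729 bits/symbol

Probabilities are the counts divided by 181.
Repeatedly combine the two least-probable nodes; the expected code length is the sum of the merged weights.
merge 2/181 + 11/181 → 13/181
merge 13/181 + 13/181 → 26/181
merge 19/181 + 23/181 → 42/181
merge 25/181 + 26/181 → 51/181
merge 29/181 + 42/181 → 71/181
merge 51/181 + 59/181 → 110/181
merge 71/181 + 110/181 → 1
L = 13/181 + 26/181 + 42/181 + 51/181 + 71/181 + 110/181 + 1 = 494/181 ≈ 2.729 bits/symbol.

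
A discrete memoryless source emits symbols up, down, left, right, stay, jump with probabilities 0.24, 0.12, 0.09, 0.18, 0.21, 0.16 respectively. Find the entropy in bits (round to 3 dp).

H = −Σ pᵢ log₂ pᵢ.
−0.24·log₂(0.24) = 0.4941
−0.12·log₂(0.12) = 0.3671
−0.09·log₂(0.09) = 0.3127
−0.18·log₂(0.18) = 0.4453
−0.21·log₂(0.21) = 0.4728
−0.16·log₂(0.16) = 0.4230
Sum ≈ 2.5150 → 2.515 bits.

2.515 bits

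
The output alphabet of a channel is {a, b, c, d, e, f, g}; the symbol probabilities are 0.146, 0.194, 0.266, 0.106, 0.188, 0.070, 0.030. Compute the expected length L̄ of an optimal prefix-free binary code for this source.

Repeatedly combine the two least-probable nodes; the expected code length is the sum of the merged weights.
merge 3/100 + 7/100 → 1/10
merge 1/10 + 53/500 → 103/500
merge 73/500 + 47/250 → 167/500
merge 97/500 + 103/500 → 2/5
merge 133/500 + 167/500 → 3/5
merge 2/5 + 3/5 → 1
L = 1/10 + 103/500 + 167/500 + 2/5 + 3/5 + 1 = 66/25 = 2.64 bits/symbol.

2.64 bits/symbol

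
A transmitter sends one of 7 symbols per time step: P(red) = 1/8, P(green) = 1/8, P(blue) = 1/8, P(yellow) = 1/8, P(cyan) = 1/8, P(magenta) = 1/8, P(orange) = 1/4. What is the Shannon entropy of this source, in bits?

Each probability is a power of 1/2, so log₂(1/p) is an integer.
H = Σ p·log₂(1/p) = 1/8·3 + 1/8·3 + 1/8·3 + 1/8·3 + 1/8·3 + 1/8·3 + 1/4·2 = 2.75 bits.

2.75 bits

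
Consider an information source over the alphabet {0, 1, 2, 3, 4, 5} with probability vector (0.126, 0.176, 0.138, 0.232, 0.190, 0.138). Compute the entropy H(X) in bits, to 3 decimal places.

2.551 bits

H = −Σ pᵢ log₂ pᵢ.
−0.126·log₂(0.126) = 0.3766
−0.176·log₂(0.176) = 0.4411
−0.138·log₂(0.138) = 0.3943
−0.232·log₂(0.232) = 0.4890
−0.190·log₂(0.190) = 0.4552
−0.138·log₂(0.138) = 0.3943
Sum ≈ 2.5505 → 2.551 bits.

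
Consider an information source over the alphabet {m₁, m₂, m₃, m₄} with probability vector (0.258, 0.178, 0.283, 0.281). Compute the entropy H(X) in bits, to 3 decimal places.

H = −Σ pᵢ log₂ pᵢ.
−0.258·log₂(0.258) = 0.5043
−0.178·log₂(0.178) = 0.4432
−0.283·log₂(0.283) = 0.5154
−0.281·log₂(0.281) = 0.5146
Sum ≈ 1.9775 → 1.977 bits.

1.977 bits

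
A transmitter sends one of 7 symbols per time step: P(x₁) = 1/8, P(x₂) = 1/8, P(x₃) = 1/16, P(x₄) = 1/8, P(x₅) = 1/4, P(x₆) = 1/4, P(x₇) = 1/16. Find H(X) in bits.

2.625 bits

Each probability is a power of 1/2, so log₂(1/p) is an integer.
H = Σ p·log₂(1/p) = 1/8·3 + 1/8·3 + 1/16·4 + 1/8·3 + 1/4·2 + 1/4·2 + 1/16·4 = 2.625 bits.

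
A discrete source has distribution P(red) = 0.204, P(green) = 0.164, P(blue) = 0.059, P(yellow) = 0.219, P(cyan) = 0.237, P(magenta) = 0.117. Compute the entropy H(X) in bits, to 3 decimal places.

2.471 bits

H = −Σ pᵢ log₂ pᵢ.
−0.204·log₂(0.204) = 0.4678
−0.164·log₂(0.164) = 0.4278
−0.059·log₂(0.059) = 0.2409
−0.219·log₂(0.219) = 0.4798
−0.237·log₂(0.237) = 0.4923
−0.117·log₂(0.117) = 0.3622
Sum ≈ 2.4708 → 2.471 bits.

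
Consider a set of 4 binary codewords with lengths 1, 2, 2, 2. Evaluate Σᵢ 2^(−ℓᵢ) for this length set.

With common denominator 2^2 = 4: Σ 2^(−ℓᵢ) = 2/4 + 1/4 + 1/4 + 1/4 = 5/4 = 1.25.

1.25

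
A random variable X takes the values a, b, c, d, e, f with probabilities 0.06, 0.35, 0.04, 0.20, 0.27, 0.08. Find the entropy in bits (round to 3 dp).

2.225 bits

H = −Σ pᵢ log₂ pᵢ.
−0.06·log₂(0.06) = 0.2435
−0.35·log₂(0.35) = 0.5301
−0.04·log₂(0.04) = 0.1858
−0.20·log₂(0.20) = 0.4644
−0.27·log₂(0.27) = 0.5100
−0.08·log₂(0.08) = 0.2915
Sum ≈ 2.2253 → 2.225 bits.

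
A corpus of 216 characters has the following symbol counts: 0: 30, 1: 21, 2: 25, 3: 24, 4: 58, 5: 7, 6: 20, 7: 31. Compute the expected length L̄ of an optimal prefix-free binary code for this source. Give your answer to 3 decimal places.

Probabilities are the counts divided by 216.
Repeatedly combine the two least-probable nodes; the expected code length is the sum of the merged weights.
merge 7/216 + 5/54 → 1/8
merge 7/72 + 1/9 → 5/24
merge 25/216 + 1/8 → 13/54
merge 5/36 + 31/216 → 61/216
merge 5/24 + 13/54 → 97/216
merge 29/108 + 61/216 → 119/216
merge 97/216 + 119/216 → 1
L = 1/8 + 5/24 + 13/54 + 61/216 + 97/216 + 119/216 + 1 = 617/216 ≈ 2.856 bits/symbol.

2.856 bits/symbol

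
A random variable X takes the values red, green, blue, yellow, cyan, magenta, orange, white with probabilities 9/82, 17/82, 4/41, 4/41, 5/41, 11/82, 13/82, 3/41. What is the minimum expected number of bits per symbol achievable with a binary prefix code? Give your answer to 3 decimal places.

2.963 bits/symbol

Repeatedly combine the two least-probable nodes; the expected code length is the sum of the merged weights.
merge 3/41 + 4/41 → 7/41
merge 4/41 + 9/82 → 17/82
merge 5/41 + 11/82 → 21/82
merge 13/82 + 7/41 → 27/82
merge 17/82 + 17/82 → 17/41
merge 21/82 + 27/82 → 24/41
merge 17/41 + 24/41 → 1
L = 7/41 + 17/82 + 21/82 + 27/82 + 17/41 + 24/41 + 1 = 243/82 ≈ 2.963 bits/symbol.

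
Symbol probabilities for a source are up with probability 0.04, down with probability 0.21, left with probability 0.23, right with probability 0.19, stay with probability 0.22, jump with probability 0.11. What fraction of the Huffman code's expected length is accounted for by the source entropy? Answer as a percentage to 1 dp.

Entropy H = −Σ p log₂ p ≈ 2.4323 bits.
Huffman merges: 1/25+11/100→3/20; 3/20+19/100→17/50; 21/100+11/50→43/100; 23/100+17/50→57/100; 43/100+57/100→1. L = 249/100 ≈ 2.4900.
Efficiency = H/L = 2.4323/2.4900 = 97.7%.

97.7%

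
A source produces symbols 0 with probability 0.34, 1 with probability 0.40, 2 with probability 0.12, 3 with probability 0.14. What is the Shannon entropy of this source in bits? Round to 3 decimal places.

1.822 bits

H = −Σ pᵢ log₂ pᵢ.
−0.34·log₂(0.34) = 0.5292
−0.40·log₂(0.40) = 0.5288
−0.12·log₂(0.12) = 0.3671
−0.14·log₂(0.14) = 0.3971
Sum ≈ 1.8221 → 1.822 bits.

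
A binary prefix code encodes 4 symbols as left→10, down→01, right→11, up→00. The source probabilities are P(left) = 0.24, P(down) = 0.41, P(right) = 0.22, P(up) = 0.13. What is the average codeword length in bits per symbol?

2 bits/symbol

L̄ = Σ pᵢ·ℓᵢ = 0.24·2 + 0.41·2 + 0.22·2 + 0.13·2 = 2 bits/symbol.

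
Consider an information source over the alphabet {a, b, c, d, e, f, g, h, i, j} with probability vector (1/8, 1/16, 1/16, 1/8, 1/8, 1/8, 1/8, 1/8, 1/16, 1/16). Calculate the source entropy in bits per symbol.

Each probability is a power of 1/2, so log₂(1/p) is an integer.
H = Σ p·log₂(1/p) = 1/8·3 + 1/16·4 + 1/16·4 + 1/8·3 + 1/8·3 + 1/8·3 + 1/8·3 + 1/8·3 + 1/16·4 + 1/16·4 = 3.25 bits.

3.25 bits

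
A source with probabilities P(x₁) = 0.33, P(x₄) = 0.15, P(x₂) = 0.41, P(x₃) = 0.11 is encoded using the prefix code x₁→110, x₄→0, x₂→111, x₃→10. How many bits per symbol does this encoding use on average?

2.59 bits/symbol

L̄ = Σ pᵢ·ℓᵢ = 0.33·3 + 0.15·1 + 0.41·3 + 0.11·2 = 2.59 bits/symbol.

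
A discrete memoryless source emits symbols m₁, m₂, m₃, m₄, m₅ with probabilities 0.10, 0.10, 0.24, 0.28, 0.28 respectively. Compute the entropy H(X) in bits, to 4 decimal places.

2.1870 bits

H = −Σ pᵢ log₂ pᵢ.
−0.10·log₂(0.10) = 0.3322
−0.10·log₂(0.10) = 0.3322
−0.24·log₂(0.24) = 0.4941
−0.28·log₂(0.28) = 0.5142
−0.28·log₂(0.28) = 0.5142
Sum ≈ 2.1870 → 2.1870 bits.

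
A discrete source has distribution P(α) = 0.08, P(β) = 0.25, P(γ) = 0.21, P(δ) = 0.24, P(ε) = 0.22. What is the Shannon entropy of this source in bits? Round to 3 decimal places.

H = −Σ pᵢ log₂ pᵢ.
−0.08·log₂(0.08) = 0.2915
−0.25·log₂(0.25) = 0.5000
−0.21·log₂(0.21) = 0.4728
−0.24·log₂(0.24) = 0.4941
−0.22·log₂(0.22) = 0.4806
Sum ≈ 2.2390 → 2.239 bits.

2.239 bits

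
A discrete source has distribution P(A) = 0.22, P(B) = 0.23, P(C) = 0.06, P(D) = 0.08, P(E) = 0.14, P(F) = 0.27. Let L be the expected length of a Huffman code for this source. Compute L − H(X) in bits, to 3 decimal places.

0.010 bits

Entropy H = −Σ p log₂ p ≈ 2.4104 bits.
Huffman merges: 3/50+2/25→7/50; 7/50+7/50→7/25; 11/50+23/100→9/20; 27/100+7/25→11/20; 9/20+11/20→1. L = 121/50 ≈ 2.4200.
L − H = 2.4200 − 2.4104 = 0.010 bits.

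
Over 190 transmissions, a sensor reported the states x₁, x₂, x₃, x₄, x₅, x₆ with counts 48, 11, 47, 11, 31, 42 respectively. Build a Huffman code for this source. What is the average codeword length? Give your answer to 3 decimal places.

Probabilities are the counts divided by 190.
Repeatedly combine the two least-probable nodes; the expected code length is the sum of the merged weights.
merge 11/190 + 11/190 → 11/95
merge 11/95 + 31/190 → 53/190
merge 21/95 + 47/190 → 89/190
merge 24/95 + 53/190 → 101/190
merge 89/190 + 101/190 → 1
L = 11/95 + 53/190 + 89/190 + 101/190 + 1 = 91/38 ≈ 2.395 bits/symbol.

2.395 bits/symbol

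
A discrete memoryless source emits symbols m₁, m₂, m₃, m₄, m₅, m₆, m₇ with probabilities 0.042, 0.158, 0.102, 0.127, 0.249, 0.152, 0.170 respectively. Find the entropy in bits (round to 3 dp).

2.674 bits

H = −Σ pᵢ log₂ pᵢ.
−0.042·log₂(0.042) = 0.1921
−0.158·log₂(0.158) = 0.4206
−0.102·log₂(0.102) = 0.3359
−0.127·log₂(0.127) = 0.3781
−0.249·log₂(0.249) = 0.4994
−0.152·log₂(0.152) = 0.4131
−0.170·log₂(0.170) = 0.4346
Sum ≈ 2.6738 → 2.674 bits.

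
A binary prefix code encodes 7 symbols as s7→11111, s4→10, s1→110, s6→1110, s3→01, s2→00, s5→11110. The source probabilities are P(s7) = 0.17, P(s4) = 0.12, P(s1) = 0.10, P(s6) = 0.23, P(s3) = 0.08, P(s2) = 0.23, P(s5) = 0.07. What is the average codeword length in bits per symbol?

L̄ = Σ pᵢ·ℓᵢ = 0.17·5 + 0.12·2 + 0.10·3 + 0.23·4 + 0.08·2 + 0.23·2 + 0.07·5 = 3.28 bits/symbol.

3.28 bits/symbol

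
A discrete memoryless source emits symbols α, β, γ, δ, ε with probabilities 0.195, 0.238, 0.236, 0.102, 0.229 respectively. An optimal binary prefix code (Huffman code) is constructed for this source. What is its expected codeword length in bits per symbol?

Repeatedly combine the two least-probable nodes; the expected code length is the sum of the merged weights.
merge 51/500 + 39/200 → 297/1000
merge 229/1000 + 59/250 → 93/200
merge 119/500 + 297/1000 → 107/200
merge 93/200 + 107/200 → 1
L = 297/1000 + 93/200 + 107/200 + 1 = 2297/1000 = 2.297 bits/symbol.

2.297 bits/symbol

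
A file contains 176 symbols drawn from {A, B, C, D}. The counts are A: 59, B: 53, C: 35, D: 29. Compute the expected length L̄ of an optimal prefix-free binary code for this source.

2 bits/symbol

Probabilities are the counts divided by 176.
Repeatedly combine the two least-probable nodes; the expected code length is the sum of the merged weights.
merge 29/176 + 35/176 → 4/11
merge 53/176 + 59/176 → 7/11
merge 4/11 + 7/11 → 1
L = 4/11 + 7/11 + 1 = 2 bits/symbol.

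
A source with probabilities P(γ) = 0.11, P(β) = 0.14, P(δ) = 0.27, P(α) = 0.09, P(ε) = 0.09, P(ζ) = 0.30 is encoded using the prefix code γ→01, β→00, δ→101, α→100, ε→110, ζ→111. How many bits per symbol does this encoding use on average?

2.75 bits/symbol

L̄ = Σ pᵢ·ℓᵢ = 0.11·2 + 0.14·2 + 0.27·3 + 0.09·3 + 0.09·3 + 0.30·3 = 2.75 bits/symbol.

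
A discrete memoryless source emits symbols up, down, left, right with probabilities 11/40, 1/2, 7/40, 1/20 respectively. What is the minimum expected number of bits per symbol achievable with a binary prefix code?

1.725 bits/symbol

Repeatedly combine the two least-probable nodes; the expected code length is the sum of the merged weights.
merge 1/20 + 7/40 → 9/40
merge 9/40 + 11/40 → 1/2
merge 1/2 + 1/2 → 1
L = 9/40 + 1/2 + 1 = 69/40 = 1.725 bits/symbol.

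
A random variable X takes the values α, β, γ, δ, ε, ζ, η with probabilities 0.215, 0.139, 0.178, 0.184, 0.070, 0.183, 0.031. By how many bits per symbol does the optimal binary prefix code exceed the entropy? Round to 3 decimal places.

Entropy H = −Σ p log₂ p ≈ 2.6374 bits.
Huffman merges: 31/1000+7/100→101/1000; 101/1000+139/1000→6/25; 89/500+183/1000→361/1000; 23/125+43/200→399/1000; 6/25+361/1000→601/1000; 399/1000+601/1000→1. L = 1351/500 ≈ 2.7020.
L − H = 2.7020 − 2.6374 = 0.065 bits.

0.065 bits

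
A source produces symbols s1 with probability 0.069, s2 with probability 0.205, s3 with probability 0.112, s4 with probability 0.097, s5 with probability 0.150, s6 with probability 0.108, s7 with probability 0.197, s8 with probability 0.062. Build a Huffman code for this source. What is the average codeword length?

Repeatedly combine the two least-probable nodes; the expected code length is the sum of the merged weights.
merge 31/500 + 69/1000 → 131/1000
merge 97/1000 + 27/250 → 41/200
merge 14/125 + 131/1000 → 243/1000
merge 3/20 + 197/1000 → 347/1000
merge 41/200 + 41/200 → 41/100
merge 243/1000 + 347/1000 → 59/100
merge 41/100 + 59/100 → 1
L = 131/1000 + 41/200 + 243/1000 + 347/1000 + 41/100 + 59/100 + 1 = 1463/500 = 2.926 bits/symbol.

2.926 bits/symbol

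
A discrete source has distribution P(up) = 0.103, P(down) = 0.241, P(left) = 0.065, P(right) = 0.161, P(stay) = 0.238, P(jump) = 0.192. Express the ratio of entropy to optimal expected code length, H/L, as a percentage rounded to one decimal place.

Entropy H = −Σ p log₂ p ≈ 2.4631 bits.
Huffman merges: 13/200+103/1000→21/125; 161/1000+21/125→329/1000; 24/125+119/500→43/100; 241/1000+329/1000→57/100; 43/100+57/100→1. L = 2497/1000 ≈ 2.4970.
Efficiency = H/L = 2.4631/2.4970 = 98.6%.

98.6%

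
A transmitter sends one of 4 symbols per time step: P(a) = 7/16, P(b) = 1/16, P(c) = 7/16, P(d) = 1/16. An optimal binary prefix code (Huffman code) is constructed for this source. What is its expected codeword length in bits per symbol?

1.6875 bits/symbol

Repeatedly combine the two least-probable nodes; the expected code length is the sum of the merged weights.
merge 1/16 + 1/16 → 1/8
merge 1/8 + 7/16 → 9/16
merge 7/16 + 9/16 → 1
L = 1/8 + 9/16 + 1 = 27/16 = 1.6875 bits/symbol.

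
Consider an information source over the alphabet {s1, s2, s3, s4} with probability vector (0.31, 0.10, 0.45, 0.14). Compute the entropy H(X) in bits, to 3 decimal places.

H = −Σ pᵢ log₂ pᵢ.
−0.31·log₂(0.31) = 0.5238
−0.10·log₂(0.10) = 0.3322
−0.45·log₂(0.45) = 0.5184
−0.14·log₂(0.14) = 0.3971
Sum ≈ 1.7715 → 1.771 bits.

1.771 bits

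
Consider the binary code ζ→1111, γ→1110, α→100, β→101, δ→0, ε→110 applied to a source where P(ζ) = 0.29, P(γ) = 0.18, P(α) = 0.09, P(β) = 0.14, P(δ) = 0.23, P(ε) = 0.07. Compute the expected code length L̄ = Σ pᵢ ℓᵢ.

3.01 bits/symbol

L̄ = Σ pᵢ·ℓᵢ = 0.29·4 + 0.18·4 + 0.09·3 + 0.14·3 + 0.23·1 + 0.07·3 = 3.01 bits/symbol.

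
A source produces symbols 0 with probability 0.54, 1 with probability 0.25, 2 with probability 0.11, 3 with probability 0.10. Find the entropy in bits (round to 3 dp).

H = −Σ pᵢ log₂ pᵢ.
−0.54·log₂(0.54) = 0.4800
−0.25·log₂(0.25) = 0.5000
−0.11·log₂(0.11) = 0.3503
−0.10·log₂(0.10) = 0.3322
Sum ≈ 1.6625 → 1.663 bits.

1.663 bits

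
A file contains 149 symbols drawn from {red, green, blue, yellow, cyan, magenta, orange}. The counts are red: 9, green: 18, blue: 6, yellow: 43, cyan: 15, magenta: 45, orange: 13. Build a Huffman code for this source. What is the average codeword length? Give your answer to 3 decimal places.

2.510 bits/symbol

Probabilities are the counts divided by 149.
Repeatedly combine the two least-probable nodes; the expected code length is the sum of the merged weights.
merge 6/149 + 9/149 → 15/149
merge 13/149 + 15/149 → 28/149
merge 15/149 + 18/149 → 33/149
merge 28/149 + 33/149 → 61/149
merge 43/149 + 45/149 → 88/149
merge 61/149 + 88/149 → 1
L = 15/149 + 28/149 + 33/149 + 61/149 + 88/149 + 1 = 374/149 ≈ 2.510 bits/symbol.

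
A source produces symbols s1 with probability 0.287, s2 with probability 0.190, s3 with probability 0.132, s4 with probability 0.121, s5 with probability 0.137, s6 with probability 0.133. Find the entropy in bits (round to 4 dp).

2.5064 bits

H = −Σ pᵢ log₂ pᵢ.
−0.287·log₂(0.287) = 0.5169
−0.190·log₂(0.190) = 0.4552
−0.132·log₂(0.132) = 0.3856
−0.121·log₂(0.121) = 0.3687
−0.137·log₂(0.137) = 0.3929
−0.133·log₂(0.133) = 0.3871
Sum ≈ 2.5064 → 2.5064 bits.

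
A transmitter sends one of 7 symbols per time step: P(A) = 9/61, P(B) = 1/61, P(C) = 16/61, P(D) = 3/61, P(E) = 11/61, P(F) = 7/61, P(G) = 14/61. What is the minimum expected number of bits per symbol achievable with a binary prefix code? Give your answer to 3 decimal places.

Repeatedly combine the two least-probable nodes; the expected code length is the sum of the merged weights.
merge 1/61 + 3/61 → 4/61
merge 4/61 + 7/61 → 11/61
merge 9/61 + 11/61 → 20/61
merge 11/61 + 14/61 → 25/61
merge 16/61 + 20/61 → 36/61
merge 25/61 + 36/61 → 1
L = 4/61 + 11/61 + 20/61 + 25/61 + 36/61 + 1 = 157/61 ≈ 2.574 bits/symbol.

2.574 bits/symbol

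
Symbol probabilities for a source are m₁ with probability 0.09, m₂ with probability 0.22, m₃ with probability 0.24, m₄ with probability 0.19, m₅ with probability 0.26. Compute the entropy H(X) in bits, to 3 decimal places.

2.248 bits

H = −Σ pᵢ log₂ pᵢ.
−0.09·log₂(0.09) = 0.3127
−0.22·log₂(0.22) = 0.4806
−0.24·log₂(0.24) = 0.4941
−0.19·log₂(0.19) = 0.4552
−0.26·log₂(0.26) = 0.5053
Sum ≈ 2.2479 → 2.248 bits.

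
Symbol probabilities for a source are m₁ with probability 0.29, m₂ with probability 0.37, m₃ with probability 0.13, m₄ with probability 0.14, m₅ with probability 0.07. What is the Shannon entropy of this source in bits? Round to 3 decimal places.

H = −Σ pᵢ log₂ pᵢ.
−0.29·log₂(0.29) = 0.5179
−0.37·log₂(0.37) = 0.5307
−0.13·log₂(0.13) = 0.3826
−0.14·log₂(0.14) = 0.3971
−0.07·log₂(0.07) = 0.2686
Sum ≈ 2.0969 → 2.097 bits.

2.097 bits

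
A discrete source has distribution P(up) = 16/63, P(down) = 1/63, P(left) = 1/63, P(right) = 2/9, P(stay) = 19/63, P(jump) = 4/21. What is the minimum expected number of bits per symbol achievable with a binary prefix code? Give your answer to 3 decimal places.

2.254 bits/symbol

Repeatedly combine the two least-probable nodes; the expected code length is the sum of the merged weights.
merge 1/63 + 1/63 → 2/63
merge 2/63 + 4/21 → 2/9
merge 2/9 + 2/9 → 4/9
merge 16/63 + 19/63 → 5/9
merge 4/9 + 5/9 → 1
L = 2/63 + 2/9 + 4/9 + 5/9 + 1 = 142/63 ≈ 2.254 bits/symbol.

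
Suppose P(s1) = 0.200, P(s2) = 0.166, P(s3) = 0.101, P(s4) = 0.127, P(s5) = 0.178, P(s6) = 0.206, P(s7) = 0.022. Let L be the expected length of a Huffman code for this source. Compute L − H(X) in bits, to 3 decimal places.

0.076 bits

Entropy H = −Σ p log₂ p ≈ 2.6405 bits.
Huffman merges: 11/500+101/1000→123/1000; 123/1000+127/1000→1/4; 83/500+89/500→43/125; 1/5+103/500→203/500; 1/4+43/125→297/500; 203/500+297/500→1. L = 2717/1000 ≈ 2.7170.
L − H = 2.7170 − 2.6405 = 0.076 bits.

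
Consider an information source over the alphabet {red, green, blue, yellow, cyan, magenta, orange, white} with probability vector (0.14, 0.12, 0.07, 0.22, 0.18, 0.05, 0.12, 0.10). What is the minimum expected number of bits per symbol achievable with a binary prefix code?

2.9 bits/symbol

Repeatedly combine the two least-probable nodes; the expected code length is the sum of the merged weights.
merge 1/20 + 7/100 → 3/25
merge 1/10 + 3/25 → 11/50
merge 3/25 + 3/25 → 6/25
merge 7/50 + 9/50 → 8/25
merge 11/50 + 11/50 → 11/25
merge 6/25 + 8/25 → 14/25
merge 11/25 + 14/25 → 1
L = 3/25 + 11/50 + 6/25 + 8/25 + 11/25 + 14/25 + 1 = 29/10 = 2.9 bits/symbol.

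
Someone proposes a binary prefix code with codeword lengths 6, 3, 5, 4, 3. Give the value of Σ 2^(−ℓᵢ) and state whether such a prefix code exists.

With common denominator 2^6 = 64: Σ 2^(−ℓᵢ) = 1/64 + 8/64 + 2/64 + 4/64 + 8/64 = 23/64 = 0.359375.
Kraft's inequality requires Σ ≤ 1; here Σ = 0.359375 ≤ 1, so such a prefix code exists.

0.359375; yes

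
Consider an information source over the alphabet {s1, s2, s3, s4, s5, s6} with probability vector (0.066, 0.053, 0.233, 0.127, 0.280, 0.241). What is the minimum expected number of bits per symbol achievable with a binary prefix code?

Repeatedly combine the two least-probable nodes; the expected code length is the sum of the merged weights.
merge 53/1000 + 33/500 → 119/1000
merge 119/1000 + 127/1000 → 123/500
merge 233/1000 + 241/1000 → 237/500
merge 123/500 + 7/25 → 263/500
merge 237/500 + 263/500 → 1
L = 119/1000 + 123/500 + 237/500 + 263/500 + 1 = 473/200 = 2.365 bits/symbol.

2.365 bits/symbol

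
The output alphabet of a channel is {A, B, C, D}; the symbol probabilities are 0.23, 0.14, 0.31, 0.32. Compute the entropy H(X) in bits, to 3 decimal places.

1.935 bits

H = −Σ pᵢ log₂ pᵢ.
−0.23·log₂(0.23) = 0.4877
−0.14·log₂(0.14) = 0.3971
−0.31·log₂(0.31) = 0.5238
−0.32·log₂(0.32) = 0.5260
Sum ≈ 1.9346 → 1.935 bits.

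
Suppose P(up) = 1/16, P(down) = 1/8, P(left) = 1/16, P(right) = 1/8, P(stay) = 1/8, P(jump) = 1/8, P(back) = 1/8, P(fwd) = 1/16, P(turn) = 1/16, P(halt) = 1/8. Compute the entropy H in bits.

3.25 bits

Each probability is a power of 1/2, so log₂(1/p) is an integer.
H = Σ p·log₂(1/p) = 1/16·4 + 1/8·3 + 1/16·4 + 1/8·3 + 1/8·3 + 1/8·3 + 1/8·3 + 1/16·4 + 1/16·4 + 1/8·3 = 3.25 bits.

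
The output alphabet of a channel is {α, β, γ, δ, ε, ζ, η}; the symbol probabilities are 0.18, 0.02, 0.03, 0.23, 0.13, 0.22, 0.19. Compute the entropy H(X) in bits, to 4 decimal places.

2.5161 bits

H = −Σ pᵢ log₂ pᵢ.
−0.18·log₂(0.18) = 0.4453
−0.02·log₂(0.02) = 0.1129
−0.03·log₂(0.03) = 0.1518
−0.23·log₂(0.23) = 0.4877
−0.13·log₂(0.13) = 0.3826
−0.22·log₂(0.22) = 0.4806
−0.19·log₂(0.19) = 0.4552
Sum ≈ 2.5161 → 2.5161 bits.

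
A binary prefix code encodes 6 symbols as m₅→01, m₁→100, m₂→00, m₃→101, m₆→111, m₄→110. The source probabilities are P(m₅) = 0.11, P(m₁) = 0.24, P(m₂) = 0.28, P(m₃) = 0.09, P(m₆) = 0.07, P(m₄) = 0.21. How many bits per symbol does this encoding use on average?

L̄ = Σ pᵢ·ℓᵢ = 0.11·2 + 0.24·3 + 0.28·2 + 0.09·3 + 0.07·3 + 0.21·3 = 2.61 bits/symbol.

2.61 bits/symbol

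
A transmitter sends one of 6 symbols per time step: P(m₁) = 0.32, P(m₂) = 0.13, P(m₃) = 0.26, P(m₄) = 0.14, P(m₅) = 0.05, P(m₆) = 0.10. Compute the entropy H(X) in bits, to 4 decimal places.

2.3594 bits

H = −Σ pᵢ log₂ pᵢ.
−0.32·log₂(0.32) = 0.5260
−0.13·log₂(0.13) = 0.3826
−0.26·log₂(0.26) = 0.5053
−0.14·log₂(0.14) = 0.3971
−0.05·log₂(0.05) = 0.2161
−0.10·log₂(0.10) = 0.3322
Sum ≈ 2.3594 → 2.3594 bits.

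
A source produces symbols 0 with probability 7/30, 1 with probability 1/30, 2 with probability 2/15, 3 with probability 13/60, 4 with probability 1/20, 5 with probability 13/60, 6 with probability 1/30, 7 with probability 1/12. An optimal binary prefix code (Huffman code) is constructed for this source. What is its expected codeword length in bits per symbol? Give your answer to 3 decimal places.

2.717 bits/symbol

Repeatedly combine the two least-probable nodes; the expected code length is the sum of the merged weights.
merge 1/30 + 1/30 → 1/15
merge 1/20 + 1/15 → 7/60
merge 1/12 + 7/60 → 1/5
merge 2/15 + 1/5 → 1/3
merge 13/60 + 13/60 → 13/30
merge 7/30 + 1/3 → 17/30
merge 13/30 + 17/30 → 1
L = 1/15 + 7/60 + 1/5 + 1/3 + 13/30 + 17/30 + 1 = 163/60 ≈ 2.717 bits/symbol.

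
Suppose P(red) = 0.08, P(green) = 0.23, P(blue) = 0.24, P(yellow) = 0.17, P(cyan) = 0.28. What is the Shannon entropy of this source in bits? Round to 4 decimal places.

H = −Σ pᵢ log₂ pᵢ.
−0.08·log₂(0.08) = 0.2915
−0.23·log₂(0.23) = 0.4877
−0.24·log₂(0.24) = 0.4941
−0.17·log₂(0.17) = 0.4346
−0.28·log₂(0.28) = 0.5142
Sum ≈ 2.2221 → 2.2221 bits.

2.2221 bits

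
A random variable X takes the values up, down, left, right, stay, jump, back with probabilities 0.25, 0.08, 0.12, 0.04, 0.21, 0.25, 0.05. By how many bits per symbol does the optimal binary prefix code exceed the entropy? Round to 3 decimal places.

Entropy H = −Σ p log₂ p ≈ 2.5332 bits.
Huffman merges: 1/25+1/20→9/100; 2/25+9/100→17/100; 3/25+17/100→29/100; 21/100+1/4→23/50; 1/4+29/100→27/50; 23/50+27/50→1. L = 51/20 ≈ 2.5500.
L − H = 2.5500 − 2.5332 = 0.017 bits.

0.017 bits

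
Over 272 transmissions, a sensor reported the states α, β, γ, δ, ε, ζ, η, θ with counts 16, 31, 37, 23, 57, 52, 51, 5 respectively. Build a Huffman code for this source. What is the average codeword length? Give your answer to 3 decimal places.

2.838 bits/symbol

Probabilities are the counts divided by 272.
Repeatedly combine the two least-probable nodes; the expected code length is the sum of the merged weights.
merge 5/272 + 1/17 → 21/272
merge 21/272 + 23/272 → 11/68
merge 31/272 + 37/272 → 1/4
merge 11/68 + 3/16 → 95/272
merge 13/68 + 57/272 → 109/272
merge 1/4 + 95/272 → 163/272
merge 109/272 + 163/272 → 1
L = 21/272 + 11/68 + 1/4 + 95/272 + 109/272 + 163/272 + 1 = 193/68 ≈ 2.838 bits/symbol.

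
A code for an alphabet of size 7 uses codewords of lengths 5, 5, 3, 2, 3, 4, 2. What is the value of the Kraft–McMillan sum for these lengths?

0.875

With common denominator 2^5 = 32: Σ 2^(−ℓᵢ) = 1/32 + 1/32 + 4/32 + 8/32 + 4/32 + 2/32 + 8/32 = 28/32 = 0.875.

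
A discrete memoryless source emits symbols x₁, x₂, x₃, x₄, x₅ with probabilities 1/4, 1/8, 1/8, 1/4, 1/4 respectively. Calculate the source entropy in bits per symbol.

Each probability is a power of 1/2, so log₂(1/p) is an integer.
H = Σ p·log₂(1/p) = 1/4·2 + 1/8·3 + 1/8·3 + 1/4·2 + 1/4·2 = 2.25 bits.

2.25 bits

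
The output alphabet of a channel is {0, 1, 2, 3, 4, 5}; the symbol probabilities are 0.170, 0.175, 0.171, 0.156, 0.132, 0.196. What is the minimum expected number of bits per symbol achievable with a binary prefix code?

2.629 bits/symbol

Repeatedly combine the two least-probable nodes; the expected code length is the sum of the merged weights.
merge 33/250 + 39/250 → 36/125
merge 17/100 + 171/1000 → 341/1000
merge 7/40 + 49/250 → 371/1000
merge 36/125 + 341/1000 → 629/1000
merge 371/1000 + 629/1000 → 1
L = 36/125 + 341/1000 + 371/1000 + 629/1000 + 1 = 2629/1000 = 2.629 bits/symbol.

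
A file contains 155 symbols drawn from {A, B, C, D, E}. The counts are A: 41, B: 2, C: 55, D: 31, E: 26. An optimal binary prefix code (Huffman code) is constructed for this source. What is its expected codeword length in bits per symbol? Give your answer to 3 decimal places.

Probabilities are the counts divided by 155.
Repeatedly combine the two least-probable nodes; the expected code length is the sum of the merged weights.
merge 2/155 + 26/155 → 28/155
merge 28/155 + 1/5 → 59/155
merge 41/155 + 11/31 → 96/155
merge 59/155 + 96/155 → 1
L = 28/155 + 59/155 + 96/155 + 1 = 338/155 ≈ 2.181 bits/symbol.

2.181 bits/symbol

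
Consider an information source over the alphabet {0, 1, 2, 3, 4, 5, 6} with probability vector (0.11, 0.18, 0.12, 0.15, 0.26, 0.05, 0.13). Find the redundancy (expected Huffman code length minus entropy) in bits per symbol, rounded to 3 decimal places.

Entropy H = −Σ p log₂ p ≈ 2.6772 bits.
Huffman merges: 1/20+11/100→4/25; 3/25+13/100→1/4; 3/20+4/25→31/100; 9/50+1/4→43/100; 13/50+31/100→57/100; 43/100+57/100→1. L = 68/25 ≈ 2.7200.
L − H = 2.7200 − 2.6772 = 0.043 bits.

0.043 bits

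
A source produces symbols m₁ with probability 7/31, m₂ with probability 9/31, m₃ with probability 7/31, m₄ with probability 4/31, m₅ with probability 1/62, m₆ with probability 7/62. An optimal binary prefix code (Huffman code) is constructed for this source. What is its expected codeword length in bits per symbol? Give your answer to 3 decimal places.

2.387 bits/symbol

Repeatedly combine the two least-probable nodes; the expected code length is the sum of the merged weights.
merge 1/62 + 7/62 → 4/31
merge 4/31 + 4/31 → 8/31
merge 7/31 + 7/31 → 14/31
merge 8/31 + 9/31 → 17/31
merge 14/31 + 17/31 → 1
L = 4/31 + 8/31 + 14/31 + 17/31 + 1 = 74/31 ≈ 2.387 bits/symbol.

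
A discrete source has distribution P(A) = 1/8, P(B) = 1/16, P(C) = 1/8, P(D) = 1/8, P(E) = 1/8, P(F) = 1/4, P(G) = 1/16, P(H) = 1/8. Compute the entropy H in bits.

Each probability is a power of 1/2, so log₂(1/p) is an integer.
H = Σ p·log₂(1/p) = 1/8·3 + 1/16·4 + 1/8·3 + 1/8·3 + 1/8·3 + 1/4·2 + 1/16·4 + 1/8·3 = 2.875 bits.

2.875 bits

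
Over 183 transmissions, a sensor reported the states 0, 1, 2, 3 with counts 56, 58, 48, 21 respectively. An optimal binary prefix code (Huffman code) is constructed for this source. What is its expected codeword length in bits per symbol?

2 bits/symbol

Probabilities are the counts divided by 183.
Repeatedly combine the two least-probable nodes; the expected code length is the sum of the merged weights.
merge 7/61 + 16/61 → 23/61
merge 56/183 + 58/183 → 38/61
merge 23/61 + 38/61 → 1
L = 23/61 + 38/61 + 1 = 2 bits/symbol.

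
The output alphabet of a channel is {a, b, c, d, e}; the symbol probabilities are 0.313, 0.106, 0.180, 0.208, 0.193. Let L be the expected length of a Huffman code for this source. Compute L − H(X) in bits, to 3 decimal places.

0.044 bits

Entropy H = −Σ p log₂ p ≈ 2.2423 bits.
Huffman merges: 53/500+9/50→143/500; 193/1000+26/125→401/1000; 143/500+313/1000→599/1000; 401/1000+599/1000→1. L = 1143/500 ≈ 2.2860.
L − H = 2.2860 − 2.2423 = 0.044 bits.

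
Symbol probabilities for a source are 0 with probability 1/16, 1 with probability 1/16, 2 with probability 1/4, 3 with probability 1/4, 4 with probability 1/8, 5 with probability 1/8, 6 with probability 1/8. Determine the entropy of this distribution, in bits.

2.625 bits

Each probability is a power of 1/2, so log₂(1/p) is an integer.
H = Σ p·log₂(1/p) = 1/16·4 + 1/16·4 + 1/4·2 + 1/4·2 + 1/8·3 + 1/8·3 + 1/8·3 = 2.625 bits.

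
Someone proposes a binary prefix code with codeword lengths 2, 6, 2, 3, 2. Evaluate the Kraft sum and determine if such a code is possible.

With common denominator 2^6 = 64: Σ 2^(−ℓᵢ) = 16/64 + 1/64 + 16/64 + 8/64 + 16/64 = 57/64 = 0.890625.
Kraft's inequality requires Σ ≤ 1; here Σ = 0.890625 ≤ 1, so such a prefix code exists.

0.890625; yes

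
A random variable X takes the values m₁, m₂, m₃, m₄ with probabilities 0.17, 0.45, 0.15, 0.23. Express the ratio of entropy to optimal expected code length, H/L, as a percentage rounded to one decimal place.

99.0%

Entropy H = −Σ p log₂ p ≈ 1.8512 bits.
Huffman merges: 3/20+17/100→8/25; 23/100+8/25→11/20; 9/20+11/20→1. L = 187/100 ≈ 1.8700.
Efficiency = H/L = 1.8512/1.8700 = 99.0%.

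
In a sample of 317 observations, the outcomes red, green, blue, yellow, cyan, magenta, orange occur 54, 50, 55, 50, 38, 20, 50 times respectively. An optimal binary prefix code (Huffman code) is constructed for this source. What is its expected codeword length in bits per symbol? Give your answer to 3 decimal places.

Probabilities are the counts divided by 317.
Repeatedly combine the two least-probable nodes; the expected code length is the sum of the merged weights.
merge 20/317 + 38/317 → 58/317
merge 50/317 + 50/317 → 100/317
merge 50/317 + 54/317 → 104/317
merge 55/317 + 58/317 → 113/317
merge 100/317 + 104/317 → 204/317
merge 113/317 + 204/317 → 1
L = 58/317 + 100/317 + 104/317 + 113/317 + 204/317 + 1 = 896/317 ≈ 2.826 bits/symbol.

2.826 bits/symbol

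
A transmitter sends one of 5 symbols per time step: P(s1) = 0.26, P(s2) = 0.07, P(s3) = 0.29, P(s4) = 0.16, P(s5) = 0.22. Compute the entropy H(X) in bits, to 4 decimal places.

H = −Σ pᵢ log₂ pᵢ.
−0.26·log₂(0.26) = 0.5053
−0.07·log₂(0.07) = 0.2686
−0.29·log₂(0.29) = 0.5179
−0.16·log₂(0.16) = 0.4230
−0.22·log₂(0.22) = 0.4806
Sum ≈ 2.1953 → 2.1953 bits.

2.1953 bits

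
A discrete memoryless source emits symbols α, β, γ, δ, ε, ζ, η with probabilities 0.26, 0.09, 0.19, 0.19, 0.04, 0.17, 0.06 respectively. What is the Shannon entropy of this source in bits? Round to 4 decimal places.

2.5923 bits

H = −Σ pᵢ log₂ pᵢ.
−0.26·log₂(0.26) = 0.5053
−0.09·log₂(0.09) = 0.3127
−0.19·log₂(0.19) = 0.4552
−0.19·log₂(0.19) = 0.4552
−0.04·log₂(0.04) = 0.1858
−0.17·log₂(0.17) = 0.4346
−0.06·log₂(0.06) = 0.2435
Sum ≈ 2.5923 → 2.5923 bits.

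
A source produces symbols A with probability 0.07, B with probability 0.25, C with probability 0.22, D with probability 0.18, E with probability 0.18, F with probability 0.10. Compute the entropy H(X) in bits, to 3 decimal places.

2.472 bits

H = −Σ pᵢ log₂ pᵢ.
−0.07·log₂(0.07) = 0.2686
−0.25·log₂(0.25) = 0.5000
−0.22·log₂(0.22) = 0.4806
−0.18·log₂(0.18) = 0.4453
−0.18·log₂(0.18) = 0.4453
−0.10·log₂(0.10) = 0.3322
Sum ≈ 2.4719 → 2.472 bits.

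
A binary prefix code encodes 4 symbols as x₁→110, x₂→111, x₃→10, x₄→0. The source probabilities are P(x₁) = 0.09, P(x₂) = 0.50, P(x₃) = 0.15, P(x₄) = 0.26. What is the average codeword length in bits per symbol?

L̄ = Σ pᵢ·ℓᵢ = 0.09·3 + 0.50·3 + 0.15·2 + 0.26·1 = 2.33 bits/symbol.

2.33 bits/symbol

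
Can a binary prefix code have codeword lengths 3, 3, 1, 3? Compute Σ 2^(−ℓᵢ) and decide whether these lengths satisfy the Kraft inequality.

0.875; yes

With common denominator 2^3 = 8: Σ 2^(−ℓᵢ) = 1/8 + 1/8 + 4/8 + 1/8 = 7/8 = 0.875.
Kraft's inequality requires Σ ≤ 1; here Σ = 0.875 ≤ 1, so such a prefix code exists.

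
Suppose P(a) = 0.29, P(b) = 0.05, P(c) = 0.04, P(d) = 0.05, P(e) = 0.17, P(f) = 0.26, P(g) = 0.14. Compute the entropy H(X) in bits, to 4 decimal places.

2.4728 bits

H = −Σ pᵢ log₂ pᵢ.
−0.29·log₂(0.29) = 0.5179
−0.05·log₂(0.05) = 0.2161
−0.04·log₂(0.04) = 0.1858
−0.05·log₂(0.05) = 0.2161
−0.17·log₂(0.17) = 0.4346
−0.26·log₂(0.26) = 0.5053
−0.14·log₂(0.14) = 0.3971
Sum ≈ 2.4728 → 2.4728 bits.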